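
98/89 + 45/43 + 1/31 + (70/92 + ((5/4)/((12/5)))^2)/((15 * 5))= 2.19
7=7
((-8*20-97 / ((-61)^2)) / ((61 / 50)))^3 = -26391327020738624125000 / 11694146092834141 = -2256798.13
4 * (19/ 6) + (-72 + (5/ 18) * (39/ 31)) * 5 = -64279/ 186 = -345.59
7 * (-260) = -1820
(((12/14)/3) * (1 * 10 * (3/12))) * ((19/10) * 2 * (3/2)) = 57/14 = 4.07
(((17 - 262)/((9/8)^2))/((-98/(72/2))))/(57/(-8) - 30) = -5120/2673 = -1.92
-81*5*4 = -1620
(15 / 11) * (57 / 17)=855 / 187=4.57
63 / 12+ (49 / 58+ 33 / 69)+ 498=1346201 / 2668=504.57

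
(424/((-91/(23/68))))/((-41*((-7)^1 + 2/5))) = -12190/2093091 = -0.01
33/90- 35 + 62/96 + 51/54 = -23791/720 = -33.04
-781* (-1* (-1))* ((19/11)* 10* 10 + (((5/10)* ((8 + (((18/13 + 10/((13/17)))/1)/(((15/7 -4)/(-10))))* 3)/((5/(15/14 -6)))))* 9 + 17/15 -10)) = 12581751883/17745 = 709030.82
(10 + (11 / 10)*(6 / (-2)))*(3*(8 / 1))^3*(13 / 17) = 6020352 / 85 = 70827.67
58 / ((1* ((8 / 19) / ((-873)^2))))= 419933079 / 4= 104983269.75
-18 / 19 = -0.95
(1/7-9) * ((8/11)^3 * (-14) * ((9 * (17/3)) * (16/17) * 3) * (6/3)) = 18284544/1331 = 13737.45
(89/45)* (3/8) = 89/120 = 0.74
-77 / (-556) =77 / 556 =0.14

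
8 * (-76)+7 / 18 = -10937 / 18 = -607.61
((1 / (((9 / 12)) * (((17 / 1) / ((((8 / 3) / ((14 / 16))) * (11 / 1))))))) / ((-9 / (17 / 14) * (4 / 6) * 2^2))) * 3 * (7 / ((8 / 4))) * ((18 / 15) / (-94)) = 88 / 4935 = 0.02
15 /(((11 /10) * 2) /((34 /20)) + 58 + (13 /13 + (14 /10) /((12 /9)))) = 5100 /20857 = 0.24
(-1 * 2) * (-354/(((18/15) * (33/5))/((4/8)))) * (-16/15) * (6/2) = -4720/33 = -143.03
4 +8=12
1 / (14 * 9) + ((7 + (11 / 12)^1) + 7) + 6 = 20.92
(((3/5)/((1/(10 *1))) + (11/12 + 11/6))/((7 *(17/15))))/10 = 15/136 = 0.11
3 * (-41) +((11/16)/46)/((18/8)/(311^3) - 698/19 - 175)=-995913660296861/8096854380264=-123.00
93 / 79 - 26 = -24.82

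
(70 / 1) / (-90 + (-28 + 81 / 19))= -1330 / 2161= -0.62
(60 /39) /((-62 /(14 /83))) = -140 /33449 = -0.00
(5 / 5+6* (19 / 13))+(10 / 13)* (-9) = 37 / 13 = 2.85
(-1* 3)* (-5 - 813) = 2454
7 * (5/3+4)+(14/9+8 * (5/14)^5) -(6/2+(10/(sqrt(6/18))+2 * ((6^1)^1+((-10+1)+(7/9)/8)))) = 6666805/151263 -10 * sqrt(3) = 26.75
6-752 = -746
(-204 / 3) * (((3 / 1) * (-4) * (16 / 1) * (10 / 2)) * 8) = 522240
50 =50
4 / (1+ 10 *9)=0.04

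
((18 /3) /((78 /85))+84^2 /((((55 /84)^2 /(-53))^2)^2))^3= 4476972938018077473705593000000000000.00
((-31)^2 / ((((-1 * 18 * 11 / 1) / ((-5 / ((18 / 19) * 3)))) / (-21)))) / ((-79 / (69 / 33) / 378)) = 102889465 / 57354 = 1793.94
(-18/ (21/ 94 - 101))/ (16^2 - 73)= 564/ 577853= 0.00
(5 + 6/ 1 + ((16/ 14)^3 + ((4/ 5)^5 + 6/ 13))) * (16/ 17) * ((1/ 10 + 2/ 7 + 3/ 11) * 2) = 115487043984/ 7015421875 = 16.46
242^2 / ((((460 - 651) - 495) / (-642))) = 18799044 / 343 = 54807.71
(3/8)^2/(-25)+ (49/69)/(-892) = -158083/24619200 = -0.01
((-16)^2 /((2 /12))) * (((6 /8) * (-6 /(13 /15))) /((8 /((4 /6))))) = -8640 /13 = -664.62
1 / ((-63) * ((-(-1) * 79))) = -1 / 4977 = -0.00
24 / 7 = 3.43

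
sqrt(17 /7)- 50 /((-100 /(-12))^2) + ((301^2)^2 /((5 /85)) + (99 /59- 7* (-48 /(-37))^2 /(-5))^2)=sqrt(119) /7 + 22759663252054939316336 /163098861025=139545200434.11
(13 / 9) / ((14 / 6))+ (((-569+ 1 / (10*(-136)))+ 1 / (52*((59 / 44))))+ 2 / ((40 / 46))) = -12399999571 / 21905520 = -566.07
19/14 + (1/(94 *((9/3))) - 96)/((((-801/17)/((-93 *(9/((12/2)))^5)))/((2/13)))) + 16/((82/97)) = -100420310181/499416736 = -201.08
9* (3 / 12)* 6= 27 / 2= 13.50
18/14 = 9/7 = 1.29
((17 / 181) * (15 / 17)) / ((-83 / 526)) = -7890 / 15023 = -0.53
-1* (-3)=3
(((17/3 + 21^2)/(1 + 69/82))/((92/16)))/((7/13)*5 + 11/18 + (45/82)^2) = 115257966720/9848563223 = 11.70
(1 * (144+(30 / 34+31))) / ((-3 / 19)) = -56810 / 51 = -1113.92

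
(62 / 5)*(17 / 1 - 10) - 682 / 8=31 / 20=1.55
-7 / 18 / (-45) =7 / 810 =0.01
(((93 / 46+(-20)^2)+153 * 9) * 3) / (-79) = -245505 / 3634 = -67.56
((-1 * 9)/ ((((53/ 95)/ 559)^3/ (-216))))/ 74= 145570208636911500/ 5508449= 26426714423.05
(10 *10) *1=100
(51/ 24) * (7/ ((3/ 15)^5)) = 371875/ 8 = 46484.38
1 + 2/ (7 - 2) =7/ 5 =1.40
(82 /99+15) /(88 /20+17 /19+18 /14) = 1042055 /433224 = 2.41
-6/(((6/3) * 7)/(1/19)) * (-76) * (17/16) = 1.82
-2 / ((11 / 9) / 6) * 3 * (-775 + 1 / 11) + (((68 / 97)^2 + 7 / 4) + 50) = 22876.84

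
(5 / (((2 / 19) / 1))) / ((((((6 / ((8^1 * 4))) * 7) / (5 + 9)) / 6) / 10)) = 30400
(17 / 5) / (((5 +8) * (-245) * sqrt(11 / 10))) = -17 * sqrt(110) / 175175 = -0.00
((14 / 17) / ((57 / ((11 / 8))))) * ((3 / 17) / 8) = 77 / 175712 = 0.00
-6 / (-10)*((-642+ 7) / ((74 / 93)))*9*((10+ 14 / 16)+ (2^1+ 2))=-37948743 / 592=-64102.61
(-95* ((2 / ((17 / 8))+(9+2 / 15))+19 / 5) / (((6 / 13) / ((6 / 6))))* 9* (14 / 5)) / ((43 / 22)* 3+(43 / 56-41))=3768196432 / 1799535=2093.98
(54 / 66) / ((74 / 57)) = 513 / 814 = 0.63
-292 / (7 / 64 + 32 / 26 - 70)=242944 / 57125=4.25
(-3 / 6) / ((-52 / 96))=12 / 13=0.92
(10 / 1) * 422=4220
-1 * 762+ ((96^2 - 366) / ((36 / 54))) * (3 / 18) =2901 / 2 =1450.50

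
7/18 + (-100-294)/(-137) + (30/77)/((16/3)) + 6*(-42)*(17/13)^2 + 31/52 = -427.00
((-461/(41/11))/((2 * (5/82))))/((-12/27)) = 45639/20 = 2281.95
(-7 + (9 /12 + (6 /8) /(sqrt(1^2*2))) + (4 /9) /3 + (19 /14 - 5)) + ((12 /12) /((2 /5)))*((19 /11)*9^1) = 3*sqrt(2) /8 + 242153 /8316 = 29.65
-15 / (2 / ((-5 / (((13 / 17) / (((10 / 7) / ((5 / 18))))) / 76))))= 1744200 / 91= 19167.03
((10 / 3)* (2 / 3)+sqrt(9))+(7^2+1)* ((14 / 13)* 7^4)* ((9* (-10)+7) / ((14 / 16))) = -1434836989 / 117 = -12263564.01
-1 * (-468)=468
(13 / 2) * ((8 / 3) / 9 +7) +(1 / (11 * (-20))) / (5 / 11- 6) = 1562237 / 32940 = 47.43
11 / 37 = 0.30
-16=-16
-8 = -8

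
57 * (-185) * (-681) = 7181145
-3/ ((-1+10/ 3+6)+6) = -9/ 43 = -0.21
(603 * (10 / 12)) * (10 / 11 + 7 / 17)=248235 / 374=663.73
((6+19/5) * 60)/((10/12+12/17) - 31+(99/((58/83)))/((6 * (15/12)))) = -8696520/156347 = -55.62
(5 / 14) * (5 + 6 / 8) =115 / 56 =2.05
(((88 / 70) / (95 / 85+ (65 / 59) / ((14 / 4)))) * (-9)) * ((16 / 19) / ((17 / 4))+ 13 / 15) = -8.41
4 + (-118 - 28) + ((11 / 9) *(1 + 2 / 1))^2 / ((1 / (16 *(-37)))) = -72910 / 9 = -8101.11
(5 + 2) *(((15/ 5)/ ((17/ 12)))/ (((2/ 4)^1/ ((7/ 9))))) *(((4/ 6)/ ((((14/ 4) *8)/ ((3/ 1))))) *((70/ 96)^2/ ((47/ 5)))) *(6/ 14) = 6125/ 153408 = 0.04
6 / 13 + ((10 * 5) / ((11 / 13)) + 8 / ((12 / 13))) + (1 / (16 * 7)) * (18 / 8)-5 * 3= 53.24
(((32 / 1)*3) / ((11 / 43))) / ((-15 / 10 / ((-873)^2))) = -2097379008 / 11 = -190670818.91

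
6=6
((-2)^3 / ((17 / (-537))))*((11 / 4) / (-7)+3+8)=318978 / 119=2680.49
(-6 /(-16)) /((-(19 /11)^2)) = -363 /2888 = -0.13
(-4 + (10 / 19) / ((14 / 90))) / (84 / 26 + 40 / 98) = -3731 / 22021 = -0.17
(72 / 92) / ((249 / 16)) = 96 / 1909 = 0.05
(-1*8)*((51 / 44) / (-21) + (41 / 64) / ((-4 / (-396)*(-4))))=127.29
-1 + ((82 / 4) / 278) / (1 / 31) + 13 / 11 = 15093 / 6116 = 2.47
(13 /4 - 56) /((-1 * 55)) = 211 /220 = 0.96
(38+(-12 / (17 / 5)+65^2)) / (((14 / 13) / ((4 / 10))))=941343 / 595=1582.09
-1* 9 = -9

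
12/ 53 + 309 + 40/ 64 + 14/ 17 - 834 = -3772127/ 7208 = -523.33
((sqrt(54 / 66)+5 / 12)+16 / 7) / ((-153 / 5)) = -1135 / 12852 - 5 * sqrt(11) / 561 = -0.12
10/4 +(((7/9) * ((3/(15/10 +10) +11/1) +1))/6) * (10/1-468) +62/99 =-3300767/4554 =-724.81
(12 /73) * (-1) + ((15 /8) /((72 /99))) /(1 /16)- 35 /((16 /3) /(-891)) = 6877503 /1168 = 5888.27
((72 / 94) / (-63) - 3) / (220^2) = -991 / 15923600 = -0.00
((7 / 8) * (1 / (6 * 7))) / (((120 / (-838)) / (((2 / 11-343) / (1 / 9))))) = 1580049 / 3520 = 448.88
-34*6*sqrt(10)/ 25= -204*sqrt(10)/ 25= -25.80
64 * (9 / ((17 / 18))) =10368 / 17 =609.88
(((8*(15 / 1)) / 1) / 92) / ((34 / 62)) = 930 / 391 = 2.38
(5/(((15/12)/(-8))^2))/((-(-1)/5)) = 1024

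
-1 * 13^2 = -169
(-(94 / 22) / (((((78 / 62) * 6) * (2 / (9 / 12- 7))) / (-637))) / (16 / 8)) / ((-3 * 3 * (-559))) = -1784825 / 15938208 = -0.11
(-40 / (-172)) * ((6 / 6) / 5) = 2 / 43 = 0.05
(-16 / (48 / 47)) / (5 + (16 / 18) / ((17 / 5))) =-2397 / 805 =-2.98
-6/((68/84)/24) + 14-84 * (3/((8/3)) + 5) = -23065/34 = -678.38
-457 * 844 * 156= -60170448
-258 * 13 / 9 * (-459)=171054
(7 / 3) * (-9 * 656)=-13776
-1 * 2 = -2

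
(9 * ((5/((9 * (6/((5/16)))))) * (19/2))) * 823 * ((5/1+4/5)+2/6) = 1798255/144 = 12487.88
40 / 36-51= -449 / 9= -49.89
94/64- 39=-1201/32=-37.53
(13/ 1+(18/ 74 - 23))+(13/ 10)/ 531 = -1916429/ 196470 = -9.75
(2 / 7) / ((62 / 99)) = 99 / 217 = 0.46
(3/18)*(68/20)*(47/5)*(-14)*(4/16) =-18.64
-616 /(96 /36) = -231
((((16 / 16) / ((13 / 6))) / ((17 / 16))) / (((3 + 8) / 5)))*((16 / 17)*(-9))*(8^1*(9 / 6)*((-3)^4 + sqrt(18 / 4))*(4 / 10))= -26873856 / 41327- 497664*sqrt(2) / 41327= -667.30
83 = 83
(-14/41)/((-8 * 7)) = 1/164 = 0.01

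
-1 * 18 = -18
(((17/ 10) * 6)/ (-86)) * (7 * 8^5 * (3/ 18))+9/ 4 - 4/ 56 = -27282629/ 6020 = -4532.00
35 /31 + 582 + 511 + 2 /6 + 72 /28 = 714169 /651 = 1097.03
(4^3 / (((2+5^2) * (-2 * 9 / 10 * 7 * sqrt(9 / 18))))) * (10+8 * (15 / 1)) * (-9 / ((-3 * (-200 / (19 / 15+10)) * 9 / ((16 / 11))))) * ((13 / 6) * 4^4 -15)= 910577408 * sqrt(2) / 2525985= 509.80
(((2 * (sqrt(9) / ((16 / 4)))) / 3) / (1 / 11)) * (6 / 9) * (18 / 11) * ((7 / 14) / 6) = 0.50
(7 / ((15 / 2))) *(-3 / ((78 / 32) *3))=-224 / 585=-0.38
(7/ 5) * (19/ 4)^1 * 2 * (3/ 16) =399/ 160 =2.49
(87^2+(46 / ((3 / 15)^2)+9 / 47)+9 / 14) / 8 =5737651 / 5264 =1089.98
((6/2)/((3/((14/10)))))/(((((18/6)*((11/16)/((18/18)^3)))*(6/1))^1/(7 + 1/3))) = 0.83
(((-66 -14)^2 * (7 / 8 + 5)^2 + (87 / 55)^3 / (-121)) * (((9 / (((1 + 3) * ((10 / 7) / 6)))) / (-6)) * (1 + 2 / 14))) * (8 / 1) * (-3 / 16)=120069542132919 / 201313750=596429.91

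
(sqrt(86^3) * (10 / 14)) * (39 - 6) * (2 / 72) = 2365 * sqrt(86) / 42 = 522.19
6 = 6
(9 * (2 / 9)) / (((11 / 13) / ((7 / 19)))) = 182 / 209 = 0.87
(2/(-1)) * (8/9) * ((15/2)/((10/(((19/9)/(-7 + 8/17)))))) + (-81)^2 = 6561.43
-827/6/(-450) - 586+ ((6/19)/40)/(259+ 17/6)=-585.69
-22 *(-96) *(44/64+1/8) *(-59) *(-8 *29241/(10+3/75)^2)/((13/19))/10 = 2163424626000/63001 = 34339528.36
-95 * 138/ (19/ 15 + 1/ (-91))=-8947575/ 857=-10440.58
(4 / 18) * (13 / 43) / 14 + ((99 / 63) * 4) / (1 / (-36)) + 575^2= 895050130 / 2709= 330398.72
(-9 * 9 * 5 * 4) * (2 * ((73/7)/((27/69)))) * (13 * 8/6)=-10476960/7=-1496708.57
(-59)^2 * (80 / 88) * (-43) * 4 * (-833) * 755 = 342319577981.82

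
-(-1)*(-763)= -763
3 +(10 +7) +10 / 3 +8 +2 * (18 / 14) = 712 / 21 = 33.90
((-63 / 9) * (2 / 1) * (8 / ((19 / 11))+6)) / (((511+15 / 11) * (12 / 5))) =-38885 / 321252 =-0.12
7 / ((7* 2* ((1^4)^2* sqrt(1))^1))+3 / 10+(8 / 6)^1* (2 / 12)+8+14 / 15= 448 / 45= 9.96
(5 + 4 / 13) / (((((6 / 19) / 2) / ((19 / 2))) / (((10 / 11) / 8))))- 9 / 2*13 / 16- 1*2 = 140177 / 4576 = 30.63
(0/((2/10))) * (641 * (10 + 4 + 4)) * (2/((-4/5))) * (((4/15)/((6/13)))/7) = 0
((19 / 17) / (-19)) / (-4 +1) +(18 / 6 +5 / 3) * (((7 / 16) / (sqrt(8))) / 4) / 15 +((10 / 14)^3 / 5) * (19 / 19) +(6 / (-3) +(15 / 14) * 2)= 49 * sqrt(2) / 5760 +4117 / 17493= 0.25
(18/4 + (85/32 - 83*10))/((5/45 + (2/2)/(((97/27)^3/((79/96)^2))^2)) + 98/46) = -148770916708830356865024/405312149695963923479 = -367.05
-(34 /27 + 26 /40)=-1031 /540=-1.91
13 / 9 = 1.44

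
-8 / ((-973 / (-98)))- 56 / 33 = -11480 / 4587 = -2.50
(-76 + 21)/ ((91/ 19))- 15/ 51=-11.78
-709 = -709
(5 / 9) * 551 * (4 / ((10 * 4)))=551 / 18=30.61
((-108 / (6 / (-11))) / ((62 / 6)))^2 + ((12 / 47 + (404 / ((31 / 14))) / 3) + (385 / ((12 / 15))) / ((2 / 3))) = 1246720387 / 1084008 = 1150.10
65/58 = 1.12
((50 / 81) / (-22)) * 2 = -50 / 891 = -0.06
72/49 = 1.47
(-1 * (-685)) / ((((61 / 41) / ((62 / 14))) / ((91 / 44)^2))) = 1029961205 / 118096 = 8721.39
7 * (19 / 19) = 7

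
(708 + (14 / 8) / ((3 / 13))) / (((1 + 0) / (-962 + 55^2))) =17714981 / 12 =1476248.42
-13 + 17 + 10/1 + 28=42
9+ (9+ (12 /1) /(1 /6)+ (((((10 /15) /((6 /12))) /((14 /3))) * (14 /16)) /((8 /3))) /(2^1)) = 5763 /64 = 90.05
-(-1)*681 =681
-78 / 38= -39 / 19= -2.05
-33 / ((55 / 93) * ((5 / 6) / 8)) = -535.68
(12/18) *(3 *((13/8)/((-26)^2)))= 1/208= 0.00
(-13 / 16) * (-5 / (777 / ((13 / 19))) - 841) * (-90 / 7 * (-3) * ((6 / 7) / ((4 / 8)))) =10894818870 / 241129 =45182.53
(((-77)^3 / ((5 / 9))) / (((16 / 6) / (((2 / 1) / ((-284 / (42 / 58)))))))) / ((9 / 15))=86284737 / 32944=2619.13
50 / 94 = 25 / 47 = 0.53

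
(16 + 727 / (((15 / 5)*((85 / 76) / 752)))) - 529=41418689 / 255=162426.23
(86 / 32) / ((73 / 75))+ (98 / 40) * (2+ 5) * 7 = 717217 / 5840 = 122.81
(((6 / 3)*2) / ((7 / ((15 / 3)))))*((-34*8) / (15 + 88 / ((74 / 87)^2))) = -7447360 / 1309371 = -5.69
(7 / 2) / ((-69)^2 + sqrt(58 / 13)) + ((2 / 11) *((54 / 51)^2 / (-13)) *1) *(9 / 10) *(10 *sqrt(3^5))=-52488 *sqrt(3) / 41327-7 *sqrt(754) / 589345030 + 433251 / 589345030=-2.20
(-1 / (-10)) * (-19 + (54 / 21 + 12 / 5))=-491 / 350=-1.40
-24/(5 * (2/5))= -12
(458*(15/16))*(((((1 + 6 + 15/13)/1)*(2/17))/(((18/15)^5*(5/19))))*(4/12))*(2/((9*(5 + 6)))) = 4.24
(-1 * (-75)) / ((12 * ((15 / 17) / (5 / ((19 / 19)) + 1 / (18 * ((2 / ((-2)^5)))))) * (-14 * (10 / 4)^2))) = -629 / 1890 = -0.33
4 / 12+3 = 10 / 3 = 3.33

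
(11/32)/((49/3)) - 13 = -12.98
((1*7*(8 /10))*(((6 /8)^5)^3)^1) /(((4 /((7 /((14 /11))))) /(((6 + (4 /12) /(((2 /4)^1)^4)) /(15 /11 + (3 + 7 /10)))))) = 68869970631 /299037097984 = 0.23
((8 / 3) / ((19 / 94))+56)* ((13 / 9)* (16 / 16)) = 99.95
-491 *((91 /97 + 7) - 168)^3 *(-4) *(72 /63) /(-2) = 4200318085083008 /912673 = 4602215782.74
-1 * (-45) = 45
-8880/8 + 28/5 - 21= -5627/5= -1125.40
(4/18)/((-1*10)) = -1/45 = -0.02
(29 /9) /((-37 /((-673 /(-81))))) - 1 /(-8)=-129163 /215784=-0.60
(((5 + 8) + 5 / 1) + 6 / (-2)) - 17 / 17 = 14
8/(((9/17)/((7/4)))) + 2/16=1913/72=26.57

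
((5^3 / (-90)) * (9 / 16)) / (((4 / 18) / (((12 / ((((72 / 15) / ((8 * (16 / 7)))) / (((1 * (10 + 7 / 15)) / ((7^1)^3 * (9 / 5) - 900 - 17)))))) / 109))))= 58875 / 1142974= 0.05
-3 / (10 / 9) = -27 / 10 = -2.70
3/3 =1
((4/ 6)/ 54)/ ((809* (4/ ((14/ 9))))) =7/ 1179522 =0.00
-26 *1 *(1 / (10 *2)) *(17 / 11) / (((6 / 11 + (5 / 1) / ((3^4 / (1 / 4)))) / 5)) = -35802 / 1999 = -17.91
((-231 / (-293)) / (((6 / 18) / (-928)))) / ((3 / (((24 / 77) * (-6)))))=400896 / 293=1368.25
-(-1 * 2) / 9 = 2 / 9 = 0.22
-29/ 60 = -0.48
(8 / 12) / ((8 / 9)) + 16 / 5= 79 / 20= 3.95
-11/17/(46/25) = -275/782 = -0.35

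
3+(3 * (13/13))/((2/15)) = 51/2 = 25.50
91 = 91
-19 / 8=-2.38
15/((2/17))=127.50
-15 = -15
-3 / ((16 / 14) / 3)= -63 / 8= -7.88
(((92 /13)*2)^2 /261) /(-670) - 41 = -605854043 /14776515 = -41.00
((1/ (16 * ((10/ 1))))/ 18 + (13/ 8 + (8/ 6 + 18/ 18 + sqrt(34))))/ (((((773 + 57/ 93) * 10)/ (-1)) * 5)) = -31 * sqrt(34)/ 1199100 - 353431/ 3453408000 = -0.00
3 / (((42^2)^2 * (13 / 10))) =5 / 6742008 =0.00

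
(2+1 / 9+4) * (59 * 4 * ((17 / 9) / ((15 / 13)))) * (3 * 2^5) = 18358912 / 81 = 226653.23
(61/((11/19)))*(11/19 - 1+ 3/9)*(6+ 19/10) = -4819/66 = -73.02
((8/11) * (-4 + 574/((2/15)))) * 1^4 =3128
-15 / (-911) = 15 / 911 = 0.02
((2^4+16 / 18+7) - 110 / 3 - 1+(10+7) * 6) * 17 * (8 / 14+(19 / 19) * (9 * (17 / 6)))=2463385 / 63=39101.35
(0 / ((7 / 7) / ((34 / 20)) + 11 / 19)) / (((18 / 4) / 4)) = 0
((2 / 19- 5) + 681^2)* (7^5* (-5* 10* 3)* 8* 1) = -177711154034400 / 19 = -9353218633389.47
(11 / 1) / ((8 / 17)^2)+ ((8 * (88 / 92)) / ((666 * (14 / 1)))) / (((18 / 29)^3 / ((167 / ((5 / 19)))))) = 648478201459 / 12506840640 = 51.85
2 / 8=0.25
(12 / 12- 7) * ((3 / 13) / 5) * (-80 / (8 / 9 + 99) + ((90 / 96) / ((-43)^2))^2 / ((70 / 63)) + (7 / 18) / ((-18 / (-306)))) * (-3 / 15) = 0.32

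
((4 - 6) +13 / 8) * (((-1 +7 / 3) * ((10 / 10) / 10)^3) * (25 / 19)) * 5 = -1 / 304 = -0.00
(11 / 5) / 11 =1 / 5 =0.20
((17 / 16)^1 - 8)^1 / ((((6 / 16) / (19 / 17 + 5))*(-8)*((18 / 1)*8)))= 481 / 4896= 0.10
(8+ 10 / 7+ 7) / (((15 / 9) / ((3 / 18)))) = 23 / 14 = 1.64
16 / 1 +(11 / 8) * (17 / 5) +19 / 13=11511 / 520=22.14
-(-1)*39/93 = 13/31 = 0.42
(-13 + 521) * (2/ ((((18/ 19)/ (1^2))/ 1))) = 9652/ 9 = 1072.44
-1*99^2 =-9801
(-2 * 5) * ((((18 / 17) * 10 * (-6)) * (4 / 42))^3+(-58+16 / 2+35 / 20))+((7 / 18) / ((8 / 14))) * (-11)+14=328071323231 / 121331448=2703.93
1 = 1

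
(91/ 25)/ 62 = 91/ 1550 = 0.06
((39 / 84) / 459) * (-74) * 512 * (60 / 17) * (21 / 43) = -2462720 / 37281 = -66.06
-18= -18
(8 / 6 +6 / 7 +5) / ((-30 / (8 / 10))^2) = 604 / 118125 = 0.01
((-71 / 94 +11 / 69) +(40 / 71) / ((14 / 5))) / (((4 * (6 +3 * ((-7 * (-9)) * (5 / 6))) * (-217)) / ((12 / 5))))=0.00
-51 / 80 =-0.64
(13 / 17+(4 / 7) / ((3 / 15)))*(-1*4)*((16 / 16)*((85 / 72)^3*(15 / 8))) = -77849375 / 1741824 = -44.69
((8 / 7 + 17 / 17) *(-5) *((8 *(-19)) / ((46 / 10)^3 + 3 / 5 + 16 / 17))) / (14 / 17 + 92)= 34318750 / 193409937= 0.18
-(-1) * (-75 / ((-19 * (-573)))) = -25 / 3629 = -0.01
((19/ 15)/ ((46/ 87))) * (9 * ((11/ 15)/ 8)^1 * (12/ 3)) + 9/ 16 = 77907/ 9200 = 8.47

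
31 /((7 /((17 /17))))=31 /7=4.43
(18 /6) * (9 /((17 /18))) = 486 /17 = 28.59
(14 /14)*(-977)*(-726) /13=709302 /13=54561.69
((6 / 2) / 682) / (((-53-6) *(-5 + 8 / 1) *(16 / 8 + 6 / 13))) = -13 / 1287616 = -0.00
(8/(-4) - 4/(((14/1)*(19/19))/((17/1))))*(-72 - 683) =36240/7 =5177.14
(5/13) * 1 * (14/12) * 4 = 70/39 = 1.79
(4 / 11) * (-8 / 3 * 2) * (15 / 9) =-320 / 99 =-3.23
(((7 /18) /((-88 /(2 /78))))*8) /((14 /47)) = -0.00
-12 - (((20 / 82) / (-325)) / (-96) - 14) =255839 / 127920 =2.00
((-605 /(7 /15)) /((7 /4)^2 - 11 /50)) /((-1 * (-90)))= -121000 /23877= -5.07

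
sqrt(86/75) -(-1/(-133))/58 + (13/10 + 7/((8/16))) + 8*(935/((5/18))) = sqrt(258)/15 + 519601538/19285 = 26944.37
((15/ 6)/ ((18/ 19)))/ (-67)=-95/ 2412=-0.04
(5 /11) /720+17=26929 /1584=17.00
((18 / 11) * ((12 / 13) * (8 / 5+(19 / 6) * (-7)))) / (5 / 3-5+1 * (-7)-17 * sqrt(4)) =66636 / 95095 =0.70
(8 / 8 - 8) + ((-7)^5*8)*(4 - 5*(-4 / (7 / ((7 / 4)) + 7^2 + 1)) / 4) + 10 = -14857307 / 27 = -550270.63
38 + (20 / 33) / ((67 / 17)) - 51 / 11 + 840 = 175577 / 201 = 873.52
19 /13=1.46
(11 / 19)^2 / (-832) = -121 / 300352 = -0.00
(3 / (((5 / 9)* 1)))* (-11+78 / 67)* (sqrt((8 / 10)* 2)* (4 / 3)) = -47448* sqrt(10) / 1675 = -89.58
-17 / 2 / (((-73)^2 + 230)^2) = -0.00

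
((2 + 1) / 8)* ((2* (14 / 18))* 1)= 7 / 12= 0.58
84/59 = 1.42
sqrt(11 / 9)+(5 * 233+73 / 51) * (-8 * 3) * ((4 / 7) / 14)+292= -708572 / 833+sqrt(11) / 3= -849.52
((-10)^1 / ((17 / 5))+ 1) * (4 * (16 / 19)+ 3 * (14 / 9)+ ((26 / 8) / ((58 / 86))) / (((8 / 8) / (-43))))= 14486791 / 37468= 386.64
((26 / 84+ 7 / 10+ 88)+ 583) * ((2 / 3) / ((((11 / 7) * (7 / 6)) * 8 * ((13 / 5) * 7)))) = 70561 / 42042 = 1.68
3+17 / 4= 29 / 4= 7.25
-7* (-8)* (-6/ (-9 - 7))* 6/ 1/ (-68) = -63/ 34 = -1.85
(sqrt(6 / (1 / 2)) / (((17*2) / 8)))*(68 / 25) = 32*sqrt(3) / 25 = 2.22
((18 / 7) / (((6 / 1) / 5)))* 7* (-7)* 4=-420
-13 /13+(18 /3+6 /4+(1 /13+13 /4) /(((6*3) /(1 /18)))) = 6.51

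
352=352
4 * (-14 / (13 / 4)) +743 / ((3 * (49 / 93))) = 288453 / 637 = 452.83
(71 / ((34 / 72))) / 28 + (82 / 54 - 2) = 15706 / 3213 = 4.89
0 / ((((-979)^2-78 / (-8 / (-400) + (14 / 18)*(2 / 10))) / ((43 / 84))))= 0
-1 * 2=-2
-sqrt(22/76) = -0.54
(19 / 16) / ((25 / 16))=19 / 25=0.76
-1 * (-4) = 4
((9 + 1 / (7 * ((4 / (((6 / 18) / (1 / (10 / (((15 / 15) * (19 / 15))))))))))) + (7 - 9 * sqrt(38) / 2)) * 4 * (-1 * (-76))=34248 / 7 - 1368 * sqrt(38)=-3540.35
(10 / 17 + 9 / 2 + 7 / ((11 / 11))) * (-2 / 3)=-137 / 17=-8.06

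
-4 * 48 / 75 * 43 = -2752 / 25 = -110.08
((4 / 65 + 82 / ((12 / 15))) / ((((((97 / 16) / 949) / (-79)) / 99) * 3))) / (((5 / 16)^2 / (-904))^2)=-1087172726724287791104 / 303125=-3586549201564660.75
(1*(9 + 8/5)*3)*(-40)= -1272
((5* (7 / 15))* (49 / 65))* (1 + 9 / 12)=2401 / 780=3.08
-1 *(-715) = 715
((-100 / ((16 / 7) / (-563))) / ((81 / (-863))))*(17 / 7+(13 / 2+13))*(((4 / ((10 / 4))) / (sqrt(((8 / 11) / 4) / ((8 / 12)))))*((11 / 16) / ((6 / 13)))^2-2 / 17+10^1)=-26103312025 / 459-15251046502835*sqrt(33) / 2239488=-95990774.19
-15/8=-1.88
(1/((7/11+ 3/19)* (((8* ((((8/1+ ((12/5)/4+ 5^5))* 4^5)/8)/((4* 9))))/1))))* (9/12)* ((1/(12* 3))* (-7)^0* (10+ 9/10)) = 68343/21306474496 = 0.00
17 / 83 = 0.20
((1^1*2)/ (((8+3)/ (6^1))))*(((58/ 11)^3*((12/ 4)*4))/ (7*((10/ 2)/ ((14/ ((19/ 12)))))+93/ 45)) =1123845120/ 3528481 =318.51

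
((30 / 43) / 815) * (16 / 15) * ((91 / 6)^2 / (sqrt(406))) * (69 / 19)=108836 * sqrt(406) / 57929385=0.04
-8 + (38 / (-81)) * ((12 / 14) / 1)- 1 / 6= -3239 / 378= -8.57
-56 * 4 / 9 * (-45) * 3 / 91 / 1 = 480 / 13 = 36.92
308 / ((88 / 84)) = 294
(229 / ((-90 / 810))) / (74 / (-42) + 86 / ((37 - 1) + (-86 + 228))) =1611.72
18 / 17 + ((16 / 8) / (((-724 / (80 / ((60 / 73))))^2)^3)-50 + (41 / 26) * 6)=-223647621230378857787 / 5664886999947692829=-39.48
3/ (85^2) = 3/ 7225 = 0.00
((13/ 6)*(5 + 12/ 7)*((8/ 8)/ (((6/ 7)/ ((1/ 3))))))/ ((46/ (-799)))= -488189/ 4968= -98.27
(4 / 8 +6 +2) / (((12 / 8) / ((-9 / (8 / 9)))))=-459 / 8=-57.38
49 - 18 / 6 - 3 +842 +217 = 1102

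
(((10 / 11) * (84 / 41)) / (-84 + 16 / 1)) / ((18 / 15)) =-175 / 7667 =-0.02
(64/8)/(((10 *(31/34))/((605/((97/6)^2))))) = 592416/291679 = 2.03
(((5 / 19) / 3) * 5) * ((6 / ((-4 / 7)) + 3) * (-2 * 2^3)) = 1000 / 19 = 52.63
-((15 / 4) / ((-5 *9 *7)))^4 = -1 / 49787136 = -0.00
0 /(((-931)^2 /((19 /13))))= 0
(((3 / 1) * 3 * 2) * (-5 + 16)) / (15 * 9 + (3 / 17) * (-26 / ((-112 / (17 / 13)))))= 3696 / 2521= 1.47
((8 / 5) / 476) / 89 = 2 / 52955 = 0.00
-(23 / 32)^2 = -529 / 1024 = -0.52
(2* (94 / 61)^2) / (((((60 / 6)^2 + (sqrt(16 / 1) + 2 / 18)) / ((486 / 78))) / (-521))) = -6711984648 / 45325501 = -148.08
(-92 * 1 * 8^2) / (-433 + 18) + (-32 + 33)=15.19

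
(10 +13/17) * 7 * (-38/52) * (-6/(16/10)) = 365085/1768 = 206.50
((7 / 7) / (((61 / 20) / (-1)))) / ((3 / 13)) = -260 / 183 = -1.42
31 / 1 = 31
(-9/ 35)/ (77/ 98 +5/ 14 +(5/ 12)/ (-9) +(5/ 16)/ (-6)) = -7776/ 31585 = -0.25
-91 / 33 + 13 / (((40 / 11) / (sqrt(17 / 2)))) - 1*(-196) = 143*sqrt(34) / 80 + 6377 / 33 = 203.67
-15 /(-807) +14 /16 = 1923 /2152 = 0.89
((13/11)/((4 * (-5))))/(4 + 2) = -13/1320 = -0.01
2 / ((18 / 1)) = 1 / 9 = 0.11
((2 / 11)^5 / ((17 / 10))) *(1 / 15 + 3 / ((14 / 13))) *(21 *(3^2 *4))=690048 / 2737867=0.25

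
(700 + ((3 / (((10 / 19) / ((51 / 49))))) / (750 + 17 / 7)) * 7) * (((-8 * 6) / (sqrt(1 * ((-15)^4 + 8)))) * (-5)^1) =884925768 * sqrt(50633) / 266684011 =746.67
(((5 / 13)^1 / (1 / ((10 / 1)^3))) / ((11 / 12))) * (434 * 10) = 260400000 / 143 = 1820979.02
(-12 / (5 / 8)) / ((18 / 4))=-64 / 15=-4.27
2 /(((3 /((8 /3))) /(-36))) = -64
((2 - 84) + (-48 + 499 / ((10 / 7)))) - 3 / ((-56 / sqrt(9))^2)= 3438489 / 15680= 219.29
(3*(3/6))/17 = 3/34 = 0.09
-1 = -1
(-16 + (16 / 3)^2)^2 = 12544 / 81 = 154.86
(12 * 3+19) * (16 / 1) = 880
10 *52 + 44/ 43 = 22404/ 43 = 521.02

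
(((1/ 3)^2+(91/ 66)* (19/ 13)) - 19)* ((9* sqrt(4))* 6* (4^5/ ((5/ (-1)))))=20527104/ 55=373220.07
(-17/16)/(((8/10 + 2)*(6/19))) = -1615/1344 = -1.20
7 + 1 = 8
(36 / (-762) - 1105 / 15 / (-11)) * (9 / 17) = 83607 / 23749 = 3.52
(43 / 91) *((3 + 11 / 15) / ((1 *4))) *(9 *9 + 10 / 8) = 14147 / 390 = 36.27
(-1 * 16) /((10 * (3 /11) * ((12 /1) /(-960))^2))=-112640 /3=-37546.67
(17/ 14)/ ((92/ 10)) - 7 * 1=-4423/ 644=-6.87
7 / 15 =0.47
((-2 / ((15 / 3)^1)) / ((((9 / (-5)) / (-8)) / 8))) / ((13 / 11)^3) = -8.62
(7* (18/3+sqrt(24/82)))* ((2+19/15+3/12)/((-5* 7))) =-211/50 - 211* sqrt(123)/6150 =-4.60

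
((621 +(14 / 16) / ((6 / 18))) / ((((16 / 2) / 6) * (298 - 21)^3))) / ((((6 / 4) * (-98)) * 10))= -4989 / 333261669440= -0.00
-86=-86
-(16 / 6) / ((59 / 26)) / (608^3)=-13 / 2486360064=-0.00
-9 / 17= -0.53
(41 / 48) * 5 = 205 / 48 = 4.27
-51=-51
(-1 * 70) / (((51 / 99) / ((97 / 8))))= -112035 / 68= -1647.57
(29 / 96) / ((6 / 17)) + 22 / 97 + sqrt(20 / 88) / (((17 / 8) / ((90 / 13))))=60493 / 55872 + 360 * sqrt(110) / 2431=2.64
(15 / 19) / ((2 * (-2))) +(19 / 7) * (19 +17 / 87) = 2402345 / 46284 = 51.90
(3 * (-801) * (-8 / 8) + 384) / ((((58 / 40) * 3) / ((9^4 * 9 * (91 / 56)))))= 3565673865 / 58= 61477135.60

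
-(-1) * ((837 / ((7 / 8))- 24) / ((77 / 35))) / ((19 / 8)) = 261120 / 1463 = 178.48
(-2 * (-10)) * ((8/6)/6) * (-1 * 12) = -160/3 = -53.33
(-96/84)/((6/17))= -68/21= -3.24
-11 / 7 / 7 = -11 / 49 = -0.22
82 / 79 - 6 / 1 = -392 / 79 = -4.96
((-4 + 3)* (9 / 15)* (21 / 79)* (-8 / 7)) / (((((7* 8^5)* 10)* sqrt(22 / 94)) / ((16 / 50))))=9* sqrt(517) / 3893120000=0.00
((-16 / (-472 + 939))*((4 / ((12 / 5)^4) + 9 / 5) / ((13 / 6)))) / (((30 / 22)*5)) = -547591 / 122937750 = -0.00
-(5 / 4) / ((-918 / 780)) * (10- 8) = 2.12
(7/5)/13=7/65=0.11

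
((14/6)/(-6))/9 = -7/162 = -0.04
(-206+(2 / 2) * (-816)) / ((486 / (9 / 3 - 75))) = 4088 / 27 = 151.41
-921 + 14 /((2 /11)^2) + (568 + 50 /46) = 3293 /46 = 71.59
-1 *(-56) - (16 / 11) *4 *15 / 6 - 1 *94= -578 / 11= -52.55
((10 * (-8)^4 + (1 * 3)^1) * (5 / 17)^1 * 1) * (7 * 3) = 4301115 / 17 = 253006.76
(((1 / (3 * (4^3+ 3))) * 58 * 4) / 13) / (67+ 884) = 232 / 2484963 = 0.00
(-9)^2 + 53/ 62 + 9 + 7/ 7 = 5695/ 62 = 91.85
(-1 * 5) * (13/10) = -6.50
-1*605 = -605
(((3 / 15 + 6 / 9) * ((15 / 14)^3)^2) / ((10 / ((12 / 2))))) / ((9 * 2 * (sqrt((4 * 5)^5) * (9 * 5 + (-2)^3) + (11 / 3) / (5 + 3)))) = -21718125 / 4749896348239431536 + 87662250000 * sqrt(5) / 296868521764964471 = 0.00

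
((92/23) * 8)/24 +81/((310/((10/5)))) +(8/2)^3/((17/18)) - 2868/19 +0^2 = -12214871/150195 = -81.33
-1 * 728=-728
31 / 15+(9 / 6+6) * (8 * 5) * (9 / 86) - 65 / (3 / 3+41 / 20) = 478063 / 39345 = 12.15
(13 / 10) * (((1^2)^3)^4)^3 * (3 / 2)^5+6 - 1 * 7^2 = -10601 / 320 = -33.13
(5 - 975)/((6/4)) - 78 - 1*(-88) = -1910/3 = -636.67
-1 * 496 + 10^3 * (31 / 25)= 744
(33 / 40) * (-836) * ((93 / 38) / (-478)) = 33759 / 9560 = 3.53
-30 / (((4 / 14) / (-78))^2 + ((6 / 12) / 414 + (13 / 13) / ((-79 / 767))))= 5416767720 / 1752800963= 3.09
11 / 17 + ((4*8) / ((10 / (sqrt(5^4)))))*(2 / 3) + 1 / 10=27581 / 510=54.08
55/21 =2.62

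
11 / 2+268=547 / 2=273.50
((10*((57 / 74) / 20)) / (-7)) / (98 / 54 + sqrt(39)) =567 / 202760 - 2187*sqrt(39) / 1419320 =-0.01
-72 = -72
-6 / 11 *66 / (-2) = 18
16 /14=1.14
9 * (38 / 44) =171 / 22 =7.77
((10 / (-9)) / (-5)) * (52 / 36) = 26 / 81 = 0.32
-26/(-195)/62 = 1/465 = 0.00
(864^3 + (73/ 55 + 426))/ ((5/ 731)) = 25931138312213/ 275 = 94295048408.05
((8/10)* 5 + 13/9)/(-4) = -49/36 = -1.36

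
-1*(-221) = 221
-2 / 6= -1 / 3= -0.33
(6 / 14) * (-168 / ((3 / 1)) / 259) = -24 / 259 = -0.09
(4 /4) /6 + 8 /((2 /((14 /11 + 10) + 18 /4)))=4175 /66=63.26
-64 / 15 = -4.27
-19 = -19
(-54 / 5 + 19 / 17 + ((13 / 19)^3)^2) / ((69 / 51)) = -38308481298 / 5410276315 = -7.08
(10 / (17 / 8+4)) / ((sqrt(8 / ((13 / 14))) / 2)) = 40 * sqrt(91) / 343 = 1.11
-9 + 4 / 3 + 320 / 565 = -2407 / 339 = -7.10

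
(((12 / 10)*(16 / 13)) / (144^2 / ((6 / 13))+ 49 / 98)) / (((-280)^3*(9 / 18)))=-3 / 1001680907500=-0.00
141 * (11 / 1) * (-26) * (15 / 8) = -302445 / 4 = -75611.25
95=95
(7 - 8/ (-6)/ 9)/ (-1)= -193/ 27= -7.15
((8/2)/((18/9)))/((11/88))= 16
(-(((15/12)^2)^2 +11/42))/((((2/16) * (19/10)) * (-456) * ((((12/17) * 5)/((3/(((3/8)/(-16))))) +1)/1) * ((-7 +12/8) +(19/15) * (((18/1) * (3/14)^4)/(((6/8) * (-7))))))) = -14829836525/3182810046408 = -0.00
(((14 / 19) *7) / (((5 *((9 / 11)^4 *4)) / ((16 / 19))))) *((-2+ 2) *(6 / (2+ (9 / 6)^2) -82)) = 0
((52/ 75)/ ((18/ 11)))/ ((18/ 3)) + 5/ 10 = 2311/ 4050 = 0.57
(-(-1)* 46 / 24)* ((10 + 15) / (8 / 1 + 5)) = 575 / 156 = 3.69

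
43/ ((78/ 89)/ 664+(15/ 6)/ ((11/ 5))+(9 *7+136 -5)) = 13976204/ 63425211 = 0.22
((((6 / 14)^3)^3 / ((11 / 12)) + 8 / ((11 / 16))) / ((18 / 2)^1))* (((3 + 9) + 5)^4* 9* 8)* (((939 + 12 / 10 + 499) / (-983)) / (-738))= 1774030083287953984 / 115007693477985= 15425.32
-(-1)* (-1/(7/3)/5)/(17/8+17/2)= -24/2975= -0.01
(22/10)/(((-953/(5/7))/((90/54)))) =-55/20013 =-0.00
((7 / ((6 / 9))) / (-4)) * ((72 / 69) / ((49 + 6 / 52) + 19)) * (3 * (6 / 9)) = -468 / 5819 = -0.08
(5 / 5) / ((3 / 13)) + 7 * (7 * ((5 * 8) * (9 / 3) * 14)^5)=1967268977049600013 / 3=655756325683200004.33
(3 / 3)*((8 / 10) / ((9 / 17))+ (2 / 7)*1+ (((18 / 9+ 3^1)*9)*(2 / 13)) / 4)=28891 / 8190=3.53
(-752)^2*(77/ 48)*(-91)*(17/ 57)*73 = -307340361328/ 171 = -1797312054.55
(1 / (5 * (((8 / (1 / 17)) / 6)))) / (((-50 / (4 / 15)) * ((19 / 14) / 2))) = -14 / 201875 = -0.00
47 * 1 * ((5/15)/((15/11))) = 517/45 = 11.49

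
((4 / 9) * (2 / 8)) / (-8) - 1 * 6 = -433 / 72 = -6.01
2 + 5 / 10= 5 / 2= 2.50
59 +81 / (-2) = 37 / 2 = 18.50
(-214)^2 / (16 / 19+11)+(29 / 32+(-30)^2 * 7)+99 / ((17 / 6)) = 10203.07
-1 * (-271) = 271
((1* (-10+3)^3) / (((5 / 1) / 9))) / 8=-3087 / 40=-77.18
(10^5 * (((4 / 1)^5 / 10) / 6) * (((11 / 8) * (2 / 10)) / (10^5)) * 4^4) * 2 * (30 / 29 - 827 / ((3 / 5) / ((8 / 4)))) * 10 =-17282760704 / 261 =-66217473.96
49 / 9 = 5.44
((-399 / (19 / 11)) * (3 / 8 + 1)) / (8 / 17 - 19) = 2057 / 120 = 17.14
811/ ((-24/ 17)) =-13787/ 24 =-574.46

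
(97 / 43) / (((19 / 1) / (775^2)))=71310.43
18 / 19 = 0.95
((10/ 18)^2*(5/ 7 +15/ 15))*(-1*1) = -100/ 189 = -0.53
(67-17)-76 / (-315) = 15826 / 315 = 50.24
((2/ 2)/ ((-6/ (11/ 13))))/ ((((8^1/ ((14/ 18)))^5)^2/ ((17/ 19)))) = -52822871563/ 5548469051569490362368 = -0.00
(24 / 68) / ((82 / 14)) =42 / 697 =0.06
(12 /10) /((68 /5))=3 /34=0.09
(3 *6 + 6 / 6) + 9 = 28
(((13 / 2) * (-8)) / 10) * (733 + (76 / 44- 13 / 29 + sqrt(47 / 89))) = -1218022 / 319- 26 * sqrt(4183) / 445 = -3822.03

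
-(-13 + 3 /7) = 88 /7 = 12.57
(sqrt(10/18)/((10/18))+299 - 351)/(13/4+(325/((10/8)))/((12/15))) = -16/101+12*sqrt(5)/6565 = -0.15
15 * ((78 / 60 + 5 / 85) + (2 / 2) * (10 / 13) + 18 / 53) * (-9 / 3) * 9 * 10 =-117060795 / 11713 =-9994.09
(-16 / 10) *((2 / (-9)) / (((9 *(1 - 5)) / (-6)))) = 0.06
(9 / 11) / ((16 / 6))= 27 / 88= 0.31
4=4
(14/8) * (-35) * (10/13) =-1225/26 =-47.12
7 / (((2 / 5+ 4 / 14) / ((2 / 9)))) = 245 / 108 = 2.27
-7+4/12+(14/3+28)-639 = -613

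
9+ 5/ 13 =122/ 13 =9.38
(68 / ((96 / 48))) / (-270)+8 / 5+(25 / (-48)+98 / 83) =382577 / 179280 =2.13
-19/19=-1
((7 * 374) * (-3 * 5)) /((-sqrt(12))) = 6545 * sqrt(3) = 11336.27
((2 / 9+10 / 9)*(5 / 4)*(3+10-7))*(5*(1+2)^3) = 1350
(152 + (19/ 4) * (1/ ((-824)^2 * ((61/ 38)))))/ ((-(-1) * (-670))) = -2518186261/ 11099899648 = -0.23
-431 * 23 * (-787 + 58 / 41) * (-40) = -12771512680 / 41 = -311500309.27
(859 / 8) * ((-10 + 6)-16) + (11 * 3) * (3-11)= -4823 / 2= -2411.50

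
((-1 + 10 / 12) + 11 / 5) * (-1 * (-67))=4087 / 30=136.23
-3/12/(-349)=1/1396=0.00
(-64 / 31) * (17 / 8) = -136 / 31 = -4.39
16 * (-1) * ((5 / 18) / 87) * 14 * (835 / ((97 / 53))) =-24782800 / 75951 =-326.30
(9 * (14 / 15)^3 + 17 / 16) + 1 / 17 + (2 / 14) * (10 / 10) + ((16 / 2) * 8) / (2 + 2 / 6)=25711201 / 714000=36.01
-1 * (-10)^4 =-10000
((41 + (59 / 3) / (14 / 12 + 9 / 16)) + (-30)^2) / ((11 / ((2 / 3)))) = 52698 / 913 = 57.72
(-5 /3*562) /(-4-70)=1405 /111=12.66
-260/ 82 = -130/ 41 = -3.17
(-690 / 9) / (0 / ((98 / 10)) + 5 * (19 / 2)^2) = -184 / 1083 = -0.17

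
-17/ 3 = -5.67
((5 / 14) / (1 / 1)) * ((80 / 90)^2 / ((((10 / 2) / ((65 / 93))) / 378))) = 4160 / 279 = 14.91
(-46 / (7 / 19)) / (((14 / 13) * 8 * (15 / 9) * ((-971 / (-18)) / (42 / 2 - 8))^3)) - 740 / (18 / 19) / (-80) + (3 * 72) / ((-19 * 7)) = 8.02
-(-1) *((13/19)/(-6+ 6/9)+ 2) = 569/304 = 1.87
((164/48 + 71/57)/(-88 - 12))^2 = 1129969/519840000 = 0.00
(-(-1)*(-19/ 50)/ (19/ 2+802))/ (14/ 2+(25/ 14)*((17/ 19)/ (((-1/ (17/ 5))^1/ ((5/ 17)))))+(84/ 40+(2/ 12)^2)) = -30324/ 487627645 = -0.00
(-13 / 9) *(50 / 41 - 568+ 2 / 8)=1207843 / 1476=818.32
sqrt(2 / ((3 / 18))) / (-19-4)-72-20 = -92-2*sqrt(3) / 23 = -92.15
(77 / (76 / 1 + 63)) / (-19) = -77 / 2641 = -0.03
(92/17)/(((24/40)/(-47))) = -21620/51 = -423.92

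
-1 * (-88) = 88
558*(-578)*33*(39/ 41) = -415088388/ 41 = -10124107.02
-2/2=-1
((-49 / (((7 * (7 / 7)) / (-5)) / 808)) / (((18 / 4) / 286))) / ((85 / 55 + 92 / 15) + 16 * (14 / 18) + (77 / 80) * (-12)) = 20335744 / 97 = 209646.85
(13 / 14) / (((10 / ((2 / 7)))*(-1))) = -13 / 490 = -0.03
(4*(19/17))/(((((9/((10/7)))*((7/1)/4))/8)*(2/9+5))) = 24320/39151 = 0.62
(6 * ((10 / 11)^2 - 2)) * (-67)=57084 / 121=471.77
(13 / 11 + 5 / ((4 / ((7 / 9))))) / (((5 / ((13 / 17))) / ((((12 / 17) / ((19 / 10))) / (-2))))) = -11089 / 181203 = -0.06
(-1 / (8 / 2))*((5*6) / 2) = -3.75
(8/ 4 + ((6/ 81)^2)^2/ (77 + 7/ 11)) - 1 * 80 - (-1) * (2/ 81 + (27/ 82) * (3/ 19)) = -27549760300445/ 353549628306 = -77.92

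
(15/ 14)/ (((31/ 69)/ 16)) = 8280/ 217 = 38.16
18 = 18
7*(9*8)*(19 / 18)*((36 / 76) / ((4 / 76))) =4788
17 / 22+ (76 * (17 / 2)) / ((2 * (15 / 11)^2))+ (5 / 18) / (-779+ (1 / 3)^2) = 1210836227 / 6939900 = 174.47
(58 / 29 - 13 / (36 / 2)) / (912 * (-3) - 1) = -1 / 2142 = -0.00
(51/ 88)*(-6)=-153/ 44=-3.48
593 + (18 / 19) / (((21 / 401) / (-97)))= -154513 / 133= -1161.75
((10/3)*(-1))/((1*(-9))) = 10/27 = 0.37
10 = 10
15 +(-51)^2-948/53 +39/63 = 2598.73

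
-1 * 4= -4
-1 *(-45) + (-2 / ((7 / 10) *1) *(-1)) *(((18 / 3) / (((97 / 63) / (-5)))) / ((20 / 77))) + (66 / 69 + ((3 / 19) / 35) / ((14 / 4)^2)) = -12240235213 / 72697135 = -168.37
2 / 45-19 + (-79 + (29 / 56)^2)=-13785643 / 141120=-97.69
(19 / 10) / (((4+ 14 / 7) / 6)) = 19 / 10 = 1.90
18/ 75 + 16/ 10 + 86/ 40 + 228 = 23199/ 100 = 231.99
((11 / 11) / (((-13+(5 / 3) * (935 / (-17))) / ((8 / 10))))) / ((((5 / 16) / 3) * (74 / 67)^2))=-323208 / 5373325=-0.06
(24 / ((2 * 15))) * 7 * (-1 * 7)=-196 / 5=-39.20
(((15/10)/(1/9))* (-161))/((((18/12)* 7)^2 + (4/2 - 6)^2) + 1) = -8694/509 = -17.08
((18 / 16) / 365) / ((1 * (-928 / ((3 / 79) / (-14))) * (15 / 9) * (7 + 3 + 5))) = 27 / 74924864000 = 0.00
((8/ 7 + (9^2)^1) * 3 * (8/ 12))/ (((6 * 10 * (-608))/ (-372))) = 3565/ 2128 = 1.68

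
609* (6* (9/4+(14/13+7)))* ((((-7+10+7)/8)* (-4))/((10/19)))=-18640881/52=-358478.48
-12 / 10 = -6 / 5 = -1.20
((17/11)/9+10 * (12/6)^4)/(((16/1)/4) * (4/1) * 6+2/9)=15857/9526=1.66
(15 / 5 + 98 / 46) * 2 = 236 / 23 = 10.26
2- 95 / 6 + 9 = -29 / 6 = -4.83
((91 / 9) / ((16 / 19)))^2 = 2989441 / 20736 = 144.17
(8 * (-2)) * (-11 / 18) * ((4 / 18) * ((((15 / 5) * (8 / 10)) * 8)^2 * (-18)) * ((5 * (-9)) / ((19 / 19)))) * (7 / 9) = 2523136 / 5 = 504627.20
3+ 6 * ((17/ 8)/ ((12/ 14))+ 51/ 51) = 191/ 8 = 23.88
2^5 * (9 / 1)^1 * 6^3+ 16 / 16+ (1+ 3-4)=62209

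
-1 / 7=-0.14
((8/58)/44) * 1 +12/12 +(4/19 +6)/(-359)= 2145078/2175899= 0.99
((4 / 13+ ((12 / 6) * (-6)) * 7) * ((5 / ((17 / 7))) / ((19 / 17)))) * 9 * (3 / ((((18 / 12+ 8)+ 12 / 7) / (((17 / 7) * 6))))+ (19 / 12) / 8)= -220393950 / 38779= -5683.33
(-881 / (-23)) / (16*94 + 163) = 881 / 38341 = 0.02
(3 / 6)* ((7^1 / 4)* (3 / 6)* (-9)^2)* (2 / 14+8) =4617 / 16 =288.56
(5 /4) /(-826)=-5 /3304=-0.00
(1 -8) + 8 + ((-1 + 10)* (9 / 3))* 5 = 136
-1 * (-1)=1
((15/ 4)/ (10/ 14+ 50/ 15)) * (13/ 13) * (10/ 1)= 315/ 34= 9.26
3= 3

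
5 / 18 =0.28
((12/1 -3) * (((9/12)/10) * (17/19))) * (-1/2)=-459/1520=-0.30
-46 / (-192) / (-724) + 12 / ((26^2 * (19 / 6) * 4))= 238915 / 223177344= 0.00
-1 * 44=-44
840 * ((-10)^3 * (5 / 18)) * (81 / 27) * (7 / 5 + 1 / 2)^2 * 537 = -1356999000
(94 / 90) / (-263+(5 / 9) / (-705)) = -6627 / 1668740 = -0.00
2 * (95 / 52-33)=-1621 / 26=-62.35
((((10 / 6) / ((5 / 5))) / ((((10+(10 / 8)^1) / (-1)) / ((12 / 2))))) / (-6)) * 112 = 16.59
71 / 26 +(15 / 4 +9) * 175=2233.98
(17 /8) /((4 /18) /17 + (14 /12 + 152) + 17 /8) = 2601 /190093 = 0.01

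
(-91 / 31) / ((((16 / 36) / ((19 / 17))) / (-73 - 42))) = 1789515 / 2108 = 848.92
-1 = -1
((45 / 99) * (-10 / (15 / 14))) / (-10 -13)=140 / 759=0.18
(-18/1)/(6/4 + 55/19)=-684/167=-4.10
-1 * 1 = -1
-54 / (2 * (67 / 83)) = -2241 / 67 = -33.45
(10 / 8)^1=5 / 4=1.25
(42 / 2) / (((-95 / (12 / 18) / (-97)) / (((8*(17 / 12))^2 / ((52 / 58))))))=22762796 / 11115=2047.93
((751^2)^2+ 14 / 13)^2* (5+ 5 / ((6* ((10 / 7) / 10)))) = 28500662167492801799761215 / 26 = 1096179314134338530760047.00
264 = 264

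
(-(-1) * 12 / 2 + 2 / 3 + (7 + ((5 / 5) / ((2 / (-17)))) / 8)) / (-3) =-605 / 144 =-4.20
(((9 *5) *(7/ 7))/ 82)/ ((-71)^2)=45/ 413362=0.00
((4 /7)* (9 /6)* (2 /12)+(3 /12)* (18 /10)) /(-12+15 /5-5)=-83 /1960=-0.04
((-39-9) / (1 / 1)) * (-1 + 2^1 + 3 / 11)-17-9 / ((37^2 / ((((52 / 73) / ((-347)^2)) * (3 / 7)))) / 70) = -10336617080587 / 132366456563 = -78.09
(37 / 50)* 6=111 / 25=4.44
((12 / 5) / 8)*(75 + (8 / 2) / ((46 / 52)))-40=-3713 / 230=-16.14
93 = 93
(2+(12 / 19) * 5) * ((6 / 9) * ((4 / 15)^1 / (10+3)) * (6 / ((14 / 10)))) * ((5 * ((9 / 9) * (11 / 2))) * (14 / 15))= 17248 / 2223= 7.76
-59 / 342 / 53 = -59 / 18126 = -0.00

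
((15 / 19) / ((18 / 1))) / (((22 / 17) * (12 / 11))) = 85 / 2736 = 0.03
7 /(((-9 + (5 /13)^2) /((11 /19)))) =-1183 /2584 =-0.46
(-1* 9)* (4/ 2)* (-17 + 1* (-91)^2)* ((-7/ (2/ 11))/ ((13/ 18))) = 103085136/ 13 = 7929625.85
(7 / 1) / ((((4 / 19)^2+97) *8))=2527 / 280264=0.01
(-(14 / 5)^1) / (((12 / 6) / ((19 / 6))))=-133 / 30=-4.43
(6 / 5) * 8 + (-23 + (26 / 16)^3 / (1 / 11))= 86531 / 2560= 33.80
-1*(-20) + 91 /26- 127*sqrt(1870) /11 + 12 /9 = -474.43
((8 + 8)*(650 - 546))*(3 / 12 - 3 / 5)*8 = -23296 / 5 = -4659.20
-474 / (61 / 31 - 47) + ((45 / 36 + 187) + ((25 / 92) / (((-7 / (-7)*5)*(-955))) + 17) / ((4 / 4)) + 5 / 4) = 1330938075 / 6132628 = 217.03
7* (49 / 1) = 343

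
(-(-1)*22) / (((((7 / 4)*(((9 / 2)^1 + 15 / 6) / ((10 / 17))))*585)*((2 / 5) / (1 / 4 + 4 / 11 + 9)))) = 470 / 10829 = 0.04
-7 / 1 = -7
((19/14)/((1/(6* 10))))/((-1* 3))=-190/7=-27.14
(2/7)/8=1/28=0.04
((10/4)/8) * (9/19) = 0.15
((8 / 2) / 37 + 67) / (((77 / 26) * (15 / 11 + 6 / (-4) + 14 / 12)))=96837 / 4403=21.99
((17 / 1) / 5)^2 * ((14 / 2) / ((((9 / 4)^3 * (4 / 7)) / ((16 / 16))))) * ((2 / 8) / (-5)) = -56644 / 91125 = -0.62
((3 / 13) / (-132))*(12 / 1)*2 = -0.04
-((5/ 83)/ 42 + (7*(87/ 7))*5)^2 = -2299514452225/ 12152196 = -189226.25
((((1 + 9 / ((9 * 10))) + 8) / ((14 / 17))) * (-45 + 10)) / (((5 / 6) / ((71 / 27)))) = -109837 / 90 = -1220.41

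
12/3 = 4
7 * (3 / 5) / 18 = 7 / 30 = 0.23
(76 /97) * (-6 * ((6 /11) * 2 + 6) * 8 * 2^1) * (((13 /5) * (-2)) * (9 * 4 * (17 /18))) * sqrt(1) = 503073792 /5335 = 94296.87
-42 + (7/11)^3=-55559/1331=-41.74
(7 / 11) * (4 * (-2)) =-56 / 11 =-5.09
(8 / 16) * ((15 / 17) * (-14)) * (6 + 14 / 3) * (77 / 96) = -2695 / 51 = -52.84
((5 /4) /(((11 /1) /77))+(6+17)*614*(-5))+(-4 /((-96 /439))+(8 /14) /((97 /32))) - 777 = -1162878809 /16296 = -71359.77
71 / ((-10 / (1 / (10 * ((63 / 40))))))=-142 / 315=-0.45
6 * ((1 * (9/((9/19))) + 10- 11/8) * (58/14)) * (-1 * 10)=-96135/14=-6866.79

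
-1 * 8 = -8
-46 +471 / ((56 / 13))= 3547 / 56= 63.34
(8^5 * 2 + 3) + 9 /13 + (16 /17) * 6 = 14485520 /221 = 65545.34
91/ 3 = 30.33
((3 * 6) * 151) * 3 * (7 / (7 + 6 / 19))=1084482 / 139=7802.03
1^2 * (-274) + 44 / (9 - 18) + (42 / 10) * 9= -241.09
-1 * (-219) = 219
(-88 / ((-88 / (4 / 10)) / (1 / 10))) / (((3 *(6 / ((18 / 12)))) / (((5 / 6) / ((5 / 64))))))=8 / 225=0.04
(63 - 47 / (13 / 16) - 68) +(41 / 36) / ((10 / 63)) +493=227411 / 520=437.33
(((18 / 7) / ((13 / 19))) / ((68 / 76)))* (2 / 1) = 12996 / 1547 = 8.40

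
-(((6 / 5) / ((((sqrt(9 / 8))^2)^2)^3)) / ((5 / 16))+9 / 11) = -132132763 / 48715425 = -2.71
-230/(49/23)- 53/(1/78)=-207856/49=-4241.96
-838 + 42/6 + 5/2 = -1657/2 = -828.50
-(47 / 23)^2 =-2209 / 529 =-4.18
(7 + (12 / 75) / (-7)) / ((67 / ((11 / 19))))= 13431 / 222775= 0.06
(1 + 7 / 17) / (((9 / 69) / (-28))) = -5152 / 17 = -303.06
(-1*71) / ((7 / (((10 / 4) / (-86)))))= 355 / 1204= 0.29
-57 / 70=-0.81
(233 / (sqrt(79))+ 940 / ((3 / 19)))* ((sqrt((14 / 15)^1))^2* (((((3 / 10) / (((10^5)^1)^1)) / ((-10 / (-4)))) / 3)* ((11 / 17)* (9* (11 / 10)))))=592053* sqrt(79) / 83937500000+ 756371 / 53125000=0.01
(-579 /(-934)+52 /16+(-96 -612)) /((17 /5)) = -6576575 /31756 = -207.10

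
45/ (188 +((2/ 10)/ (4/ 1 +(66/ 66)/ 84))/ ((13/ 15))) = 39429/ 164776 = 0.24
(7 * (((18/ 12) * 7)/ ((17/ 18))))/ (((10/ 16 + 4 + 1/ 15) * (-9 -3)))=-13230/ 9571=-1.38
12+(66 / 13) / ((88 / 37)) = 14.13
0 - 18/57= -6/19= -0.32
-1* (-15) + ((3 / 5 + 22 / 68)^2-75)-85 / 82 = -71311641 / 1184900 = -60.18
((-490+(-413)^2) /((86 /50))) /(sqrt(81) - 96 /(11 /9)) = -3118115 /2193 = -1421.85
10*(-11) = -110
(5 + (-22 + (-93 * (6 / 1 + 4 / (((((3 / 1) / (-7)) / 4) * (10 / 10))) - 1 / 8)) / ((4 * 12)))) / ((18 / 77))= 1299529 / 6912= 188.01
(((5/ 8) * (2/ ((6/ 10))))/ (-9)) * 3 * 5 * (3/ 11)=-125/ 132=-0.95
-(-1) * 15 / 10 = 3 / 2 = 1.50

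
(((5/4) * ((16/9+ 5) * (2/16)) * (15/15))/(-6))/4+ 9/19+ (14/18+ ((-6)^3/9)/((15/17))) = -25.99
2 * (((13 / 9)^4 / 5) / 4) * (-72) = -114244 / 3645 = -31.34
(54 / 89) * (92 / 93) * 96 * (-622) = -98883072 / 2759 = -35840.19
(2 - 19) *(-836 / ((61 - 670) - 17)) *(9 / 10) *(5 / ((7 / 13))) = -415701 / 2191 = -189.73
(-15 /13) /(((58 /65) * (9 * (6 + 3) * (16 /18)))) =-25 /1392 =-0.02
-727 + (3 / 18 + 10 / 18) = -13073 / 18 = -726.28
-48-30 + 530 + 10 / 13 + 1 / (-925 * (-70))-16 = 367650513 / 841750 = 436.77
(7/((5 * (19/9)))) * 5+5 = 158/19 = 8.32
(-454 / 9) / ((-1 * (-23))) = -454 / 207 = -2.19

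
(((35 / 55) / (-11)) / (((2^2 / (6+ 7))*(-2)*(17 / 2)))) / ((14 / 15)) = 195 / 16456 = 0.01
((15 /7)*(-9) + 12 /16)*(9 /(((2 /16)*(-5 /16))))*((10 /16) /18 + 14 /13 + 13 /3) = 23253.48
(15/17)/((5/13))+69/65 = 3708/1105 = 3.36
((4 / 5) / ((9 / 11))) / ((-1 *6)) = -22 / 135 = -0.16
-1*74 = -74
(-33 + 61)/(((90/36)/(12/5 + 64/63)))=8608/225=38.26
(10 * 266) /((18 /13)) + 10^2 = 18190 /9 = 2021.11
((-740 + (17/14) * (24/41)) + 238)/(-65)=28774/3731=7.71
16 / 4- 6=-2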